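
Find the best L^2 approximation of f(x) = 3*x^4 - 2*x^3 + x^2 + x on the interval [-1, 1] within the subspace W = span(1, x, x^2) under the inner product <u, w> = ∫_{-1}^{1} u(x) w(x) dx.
g(x) = 25*x^2/7 - x/5 - 9/35

The best approximation g ∈ W is the orthogonal projection of f onto W. Writing g = a_0 + a_1 x + a_2 x^2, the coefficients solve the normal equations G · a = b where
  G_{ij} = <φ_i, φ_j> and b_i = <f, φ_i>, with φ_0 = 1, φ_1 = x, φ_2 = x^2.
G =
  [2, 0, 2/3]
  [0, 2/3, 0]
  [2/3, 0, 2/5],
b = (28/15, -2/15, 44/35).
Solving gives a_0 = -9/35, a_1 = -1/5, a_2 = 25/7, so
  g(x) = 25*x^2/7 - x/5 - 9/35.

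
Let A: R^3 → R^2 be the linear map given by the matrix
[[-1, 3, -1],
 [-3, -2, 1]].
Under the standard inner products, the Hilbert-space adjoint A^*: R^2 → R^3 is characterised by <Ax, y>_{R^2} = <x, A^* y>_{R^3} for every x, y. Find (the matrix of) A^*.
A^* = A^T =
[[-1, -3],
 [3, -2],
 [-1, 1]]

For real matrices with standard dot products, the defining identity <Ax, y> = <x, A^* y> gives (Ax)^T y = x^T (A^*) y, i.e. x^T A^T y = x^T (A^*) y. Since this holds for all x, y, we must have A^* = A^T. Therefore
A^* =
[[-1, -3],
 [3, -2],
 [-1, 1]].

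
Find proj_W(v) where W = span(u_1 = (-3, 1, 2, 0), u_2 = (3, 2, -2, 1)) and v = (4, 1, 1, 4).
proj_W(v) = (333/131, 264/131, -222/131, 125/131)

Set up U = [u_1 | ... | u_2] ∈ R^(4×2). The projector onto W = col(U) is P = U (U^T U)^(-1) U^T.
Compute U^T U =
  [14, -11]
  [-11, 18],
and U^T v = (-9, 16).
Solve U^T U · c = U^T v for the coefficients: c = (14/131, 125/131). The projection is proj_W(v) = U c.
Check: (v - proj_W(v)) · u_1 = 0  (should be 0).
Check: (v - proj_W(v)) · u_2 = 0  (should be 0).
Result: proj_W(v) = (333/131, 264/131, -222/131, 125/131).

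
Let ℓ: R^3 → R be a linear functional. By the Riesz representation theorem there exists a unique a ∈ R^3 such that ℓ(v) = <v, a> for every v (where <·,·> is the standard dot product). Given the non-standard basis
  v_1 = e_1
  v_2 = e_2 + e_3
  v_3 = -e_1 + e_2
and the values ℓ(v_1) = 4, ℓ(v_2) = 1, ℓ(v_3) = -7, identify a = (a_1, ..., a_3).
a = (4, -3, 4)

Write a = (a_1, ..., a_3) in the standard basis. For each basis vector v_i, ℓ(v_i) = <v_i, a> is a linear equation in the a_j's. Collect the n equations into a matrix system V a = ℓ, where row i of V is v_i (expressed in the standard basis). Since V is invertible (lower-triangular with 1s on the diagonal, up to permutation), solve by back-substitution:
  V =
[[1, 0, 0],
 [0, 1, 1],
 [-1, 1, 0]]
  V a = (4, 1, -7)
Solving gives a = (4, -3, 4).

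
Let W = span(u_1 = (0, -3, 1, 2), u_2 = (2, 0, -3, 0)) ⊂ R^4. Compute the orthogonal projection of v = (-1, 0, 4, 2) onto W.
proj_W(v) = (-344/173, -186/173, 578/173, 124/173)

Set up U = [u_1 | ... | u_2] ∈ R^(4×2). The projector onto W = col(U) is P = U (U^T U)^(-1) U^T.
Compute U^T U =
  [14, -3]
  [-3, 13],
and U^T v = (8, -14).
Solve U^T U · c = U^T v for the coefficients: c = (62/173, -172/173). The projection is proj_W(v) = U c.
Check: (v - proj_W(v)) · u_1 = 0  (should be 0).
Check: (v - proj_W(v)) · u_2 = 0  (should be 0).
Result: proj_W(v) = (-344/173, -186/173, 578/173, 124/173).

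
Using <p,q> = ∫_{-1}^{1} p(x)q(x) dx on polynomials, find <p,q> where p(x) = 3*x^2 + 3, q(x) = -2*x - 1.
<p,q> = -8

Expand the product: p(x)·q(x) = -6*x^3 - 3*x^2 - 6*x - 3.
∫_{-1}^{1} of each monomial x^k gives [2/(k+1) if k even, 0 if k odd]. Integrating term-by-term (or equivalently evaluating the antiderivative F(x) = -3*x^4/2 - x^3 - 3*x^2 - 3*x at the endpoints):
  F(1) − F(−1) = -17/2 − (-1/2) = -8.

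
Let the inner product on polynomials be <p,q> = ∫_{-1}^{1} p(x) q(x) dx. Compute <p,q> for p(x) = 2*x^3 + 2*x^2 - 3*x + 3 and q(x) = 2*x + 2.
<p,q> = 184/15

Expand the product: p(x)·q(x) = 4*x^4 + 8*x^3 - 2*x^2 + 6.
∫_{-1}^{1} of each monomial x^k gives [2/(k+1) if k even, 0 if k odd]. Integrating term-by-term (or equivalently evaluating the antiderivative F(x) = 4*x^5/5 + 2*x^4 - 2*x^3/3 + 6*x at the endpoints):
  F(1) − F(−1) = 122/15 − (-62/15) = 184/15.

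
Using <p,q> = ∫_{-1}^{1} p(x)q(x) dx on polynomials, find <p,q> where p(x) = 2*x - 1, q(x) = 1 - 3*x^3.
<p,q> = -22/5

Expand the product: p(x)·q(x) = -6*x^4 + 3*x^3 + 2*x - 1.
∫_{-1}^{1} of each monomial x^k gives [2/(k+1) if k even, 0 if k odd]. Integrating term-by-term (or equivalently evaluating the antiderivative F(x) = -6*x^5/5 + 3*x^4/4 + x^2 - x at the endpoints):
  F(1) − F(−1) = -9/20 − (79/20) = -22/5.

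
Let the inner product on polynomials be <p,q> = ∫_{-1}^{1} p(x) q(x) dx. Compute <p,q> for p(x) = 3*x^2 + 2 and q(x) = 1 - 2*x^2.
<p,q> = 14/15

Expand the product: p(x)·q(x) = -6*x^4 - x^2 + 2.
∫_{-1}^{1} of each monomial x^k gives [2/(k+1) if k even, 0 if k odd]. Integrating term-by-term (or equivalently evaluating the antiderivative F(x) = -6*x^5/5 - x^3/3 + 2*x at the endpoints):
  F(1) − F(−1) = 7/15 − (-7/15) = 14/15.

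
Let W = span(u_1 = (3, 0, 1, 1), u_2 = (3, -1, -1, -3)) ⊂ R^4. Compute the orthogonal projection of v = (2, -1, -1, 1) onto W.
proj_W(v) = (24/13, -5/39, 14/39, 4/39)

Set up U = [u_1 | ... | u_2] ∈ R^(4×2). The projector onto W = col(U) is P = U (U^T U)^(-1) U^T.
Compute U^T U =
  [11, 5]
  [5, 20],
and U^T v = (6, 5).
Solve U^T U · c = U^T v for the coefficients: c = (19/39, 5/39). The projection is proj_W(v) = U c.
Check: (v - proj_W(v)) · u_1 = 0  (should be 0).
Check: (v - proj_W(v)) · u_2 = 0  (should be 0).
Result: proj_W(v) = (24/13, -5/39, 14/39, 4/39).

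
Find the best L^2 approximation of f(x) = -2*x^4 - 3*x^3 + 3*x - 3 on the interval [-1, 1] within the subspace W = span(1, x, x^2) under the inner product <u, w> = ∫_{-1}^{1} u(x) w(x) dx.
g(x) = -12*x^2/7 + 6*x/5 - 99/35

The best approximation g ∈ W is the orthogonal projection of f onto W. Writing g = a_0 + a_1 x + a_2 x^2, the coefficients solve the normal equations G · a = b where
  G_{ij} = <φ_i, φ_j> and b_i = <f, φ_i>, with φ_0 = 1, φ_1 = x, φ_2 = x^2.
G =
  [2, 0, 2/3]
  [0, 2/3, 0]
  [2/3, 0, 2/5],
b = (-34/5, 4/5, -18/7).
Solving gives a_0 = -99/35, a_1 = 6/5, a_2 = -12/7, so
  g(x) = -12*x^2/7 + 6*x/5 - 99/35.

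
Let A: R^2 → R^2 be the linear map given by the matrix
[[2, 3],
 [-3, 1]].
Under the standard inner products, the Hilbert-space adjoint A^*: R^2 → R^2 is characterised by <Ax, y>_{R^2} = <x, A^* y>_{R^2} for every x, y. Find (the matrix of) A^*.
A^* = A^T =
[[2, -3],
 [3, 1]]

For real matrices with standard dot products, the defining identity <Ax, y> = <x, A^* y> gives (Ax)^T y = x^T (A^*) y, i.e. x^T A^T y = x^T (A^*) y. Since this holds for all x, y, we must have A^* = A^T. Therefore
A^* =
[[2, -3],
 [3, 1]].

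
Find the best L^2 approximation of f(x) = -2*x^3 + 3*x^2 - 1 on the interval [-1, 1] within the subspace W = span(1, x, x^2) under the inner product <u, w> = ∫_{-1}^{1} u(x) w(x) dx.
g(x) = 3*x^2 - 6*x/5 - 1

The best approximation g ∈ W is the orthogonal projection of f onto W. Writing g = a_0 + a_1 x + a_2 x^2, the coefficients solve the normal equations G · a = b where
  G_{ij} = <φ_i, φ_j> and b_i = <f, φ_i>, with φ_0 = 1, φ_1 = x, φ_2 = x^2.
G =
  [2, 0, 2/3]
  [0, 2/3, 0]
  [2/3, 0, 2/5],
b = (0, -4/5, 8/15).
Solving gives a_0 = -1, a_1 = -6/5, a_2 = 3, so
  g(x) = 3*x^2 - 6*x/5 - 1.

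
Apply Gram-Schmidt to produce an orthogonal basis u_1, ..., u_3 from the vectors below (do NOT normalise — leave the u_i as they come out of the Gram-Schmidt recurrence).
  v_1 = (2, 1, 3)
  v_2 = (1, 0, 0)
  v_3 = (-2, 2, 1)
Orthogonal basis:
  u_1 = (2, 1, 3)
  u_2 = (5/7, -1/7, -3/7)
  u_3 = (0, 3/2, -1/2)

Apply the Gram-Schmidt recurrence
  u_1 = v_1
  u_i = v_i − Σ_{j<i} ((v_i · u_j) / (u_j · u_j)) · u_j.

Step by step this gives:
  u_1 = (2, 1, 3)
  u_2 = (5/7, -1/7, -3/7)
  u_3 = (0, 3/2, -1/2)

Orthogonality check:
  u_2 · u_1 = 0 (should be 0)
  u_3 · u_1 = 0 (should be 0)
  u_3 · u_2 = 0 (should be 0)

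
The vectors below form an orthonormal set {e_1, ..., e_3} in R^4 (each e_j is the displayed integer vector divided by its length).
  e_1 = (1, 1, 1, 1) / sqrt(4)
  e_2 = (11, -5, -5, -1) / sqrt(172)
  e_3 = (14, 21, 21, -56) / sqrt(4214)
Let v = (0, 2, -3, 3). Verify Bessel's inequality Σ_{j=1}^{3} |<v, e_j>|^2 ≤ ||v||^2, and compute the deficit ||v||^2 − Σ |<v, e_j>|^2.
Σ |<v, e_j>|^2 = 19/2; ||v||^2 = 22; deficit = 25/2

Write each e_j = u_j / sqrt(<u_j, u_j>) where u_j is the displayed integer vector. Then <v, e_j> = <v, u_j> / sqrt(<u_j, u_j>), so |<v, e_j>|^2 = <v, u_j>^2 / <u_j, u_j>.
Coefficients: <v, e_1> = 2/sqrt(4), <v, e_2> = 2/sqrt(172), <v, e_3> = -189/sqrt(4214).
Square and sum: Σ |<v, e_j>|^2 = 19/2.
Compute ||v||^2 = v·v = 22.
Deficit = 22 − 19/2 = 25/2 ≥ 0, confirming Bessel's inequality. (The deficit equals ||v − Σ <v,e_j> e_j||^2, the squared distance from v to span{e_j}.)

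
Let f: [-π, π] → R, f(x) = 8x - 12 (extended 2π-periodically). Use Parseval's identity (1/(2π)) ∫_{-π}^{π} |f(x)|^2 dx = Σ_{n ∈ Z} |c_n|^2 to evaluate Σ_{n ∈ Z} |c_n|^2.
Σ |c_n|^2 = 64π^2/3 + 144

Expand and integrate term by term over [-π, π]:
  ∫ (8x)^2 dx = 64·(2π^3/3); ∫ 2·8·(-12)·x dx = 0 (odd integrand); ∫ (-12)^2 dx = 144·2π.
So (1/(2π)) ∫_{-π}^{π} (8x - 12)^2 dx = 64π^2/3 + 144 = 64π^2/3 + 144.
Parseval ⇒ Σ |c_n|^2 = 64π^2/3 + 144.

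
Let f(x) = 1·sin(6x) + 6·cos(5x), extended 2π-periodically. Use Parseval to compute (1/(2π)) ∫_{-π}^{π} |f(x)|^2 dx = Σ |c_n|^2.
Σ |c_n|^2 = 37/2

Expand |f|^2 and use orthogonality of {sin(nx), cos(mx)} on [-π, π]:
  ∫_{-π}^{π} sin(nx)^2 dx = π, ∫ cos(mx)^2 dx = π, and cross terms integrate to 0.
So ∫_{-π}^{π} f(x)^2 dx = 1^2 · π + 6^2 · π = (1 + 36)π.
Divide by 2π: (1 + 36)/2 = 37/2.
By Parseval, this equals Σ |c_n|^2.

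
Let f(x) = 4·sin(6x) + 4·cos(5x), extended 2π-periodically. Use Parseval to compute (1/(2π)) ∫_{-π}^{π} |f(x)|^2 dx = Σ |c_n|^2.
Σ |c_n|^2 = 16

Expand |f|^2 and use orthogonality of {sin(nx), cos(mx)} on [-π, π]:
  ∫_{-π}^{π} sin(nx)^2 dx = π, ∫ cos(mx)^2 dx = π, and cross terms integrate to 0.
So ∫_{-π}^{π} f(x)^2 dx = 4^2 · π + 4^2 · π = (16 + 16)π.
Divide by 2π: (16 + 16)/2 = 16.
By Parseval, this equals Σ |c_n|^2.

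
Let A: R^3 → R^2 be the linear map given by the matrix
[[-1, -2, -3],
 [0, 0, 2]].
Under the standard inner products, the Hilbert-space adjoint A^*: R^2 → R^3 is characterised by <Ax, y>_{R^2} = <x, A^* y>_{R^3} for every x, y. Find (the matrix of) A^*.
A^* = A^T =
[[-1, 0],
 [-2, 0],
 [-3, 2]]

For real matrices with standard dot products, the defining identity <Ax, y> = <x, A^* y> gives (Ax)^T y = x^T (A^*) y, i.e. x^T A^T y = x^T (A^*) y. Since this holds for all x, y, we must have A^* = A^T. Therefore
A^* =
[[-1, 0],
 [-2, 0],
 [-3, 2]].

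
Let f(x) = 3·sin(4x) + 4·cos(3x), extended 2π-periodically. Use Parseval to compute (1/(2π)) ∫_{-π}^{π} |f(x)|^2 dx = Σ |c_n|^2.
Σ |c_n|^2 = 25/2

Expand |f|^2 and use orthogonality of {sin(nx), cos(mx)} on [-π, π]:
  ∫_{-π}^{π} sin(nx)^2 dx = π, ∫ cos(mx)^2 dx = π, and cross terms integrate to 0.
So ∫_{-π}^{π} f(x)^2 dx = 3^2 · π + 4^2 · π = (9 + 16)π.
Divide by 2π: (9 + 16)/2 = 25/2.
By Parseval, this equals Σ |c_n|^2.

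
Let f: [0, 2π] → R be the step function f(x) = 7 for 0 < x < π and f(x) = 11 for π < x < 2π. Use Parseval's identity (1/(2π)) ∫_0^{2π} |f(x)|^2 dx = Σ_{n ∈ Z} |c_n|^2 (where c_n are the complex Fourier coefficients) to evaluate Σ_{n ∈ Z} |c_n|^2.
Σ |c_n|^2 = 85

Parseval equates the L^2 energy of f (normalised by 1/(2π)) with the ℓ^2 sum of its Fourier coefficients: (1/(2π)) ∫_0^{2π} |f|^2 = Σ |c_n|^2.
Compute the left side: (1/(2π)) [∫_0^π 7^2 dx + ∫_π^{2π} 11^2 dx] = (1/(2π)) · (49π + 121π) = (49 + 121)/2 = 85.
So Σ_{n ∈ Z} |c_n|^2 = 85.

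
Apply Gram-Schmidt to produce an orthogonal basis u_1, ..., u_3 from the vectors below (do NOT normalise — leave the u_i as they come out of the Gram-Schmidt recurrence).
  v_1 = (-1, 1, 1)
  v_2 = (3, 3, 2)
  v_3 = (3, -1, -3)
Orthogonal basis:
  u_1 = (-1, 1, 1)
  u_2 = (11/3, 7/3, 4/3)
  u_3 = (-5/31, 25/31, -30/31)

Apply the Gram-Schmidt recurrence
  u_1 = v_1
  u_i = v_i − Σ_{j<i} ((v_i · u_j) / (u_j · u_j)) · u_j.

Step by step this gives:
  u_1 = (-1, 1, 1)
  u_2 = (11/3, 7/3, 4/3)
  u_3 = (-5/31, 25/31, -30/31)

Orthogonality check:
  u_2 · u_1 = 0 (should be 0)
  u_3 · u_1 = 0 (should be 0)
  u_3 · u_2 = 0 (should be 0)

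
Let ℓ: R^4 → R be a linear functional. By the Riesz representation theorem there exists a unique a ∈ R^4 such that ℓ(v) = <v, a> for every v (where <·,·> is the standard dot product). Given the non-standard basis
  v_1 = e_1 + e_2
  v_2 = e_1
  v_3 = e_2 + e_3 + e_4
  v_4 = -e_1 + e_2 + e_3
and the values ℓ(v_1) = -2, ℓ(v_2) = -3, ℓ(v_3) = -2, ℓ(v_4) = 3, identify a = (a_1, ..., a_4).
a = (-3, 1, -1, -2)

Write a = (a_1, ..., a_4) in the standard basis. For each basis vector v_i, ℓ(v_i) = <v_i, a> is a linear equation in the a_j's. Collect the n equations into a matrix system V a = ℓ, where row i of V is v_i (expressed in the standard basis). Since V is invertible (lower-triangular with 1s on the diagonal, up to permutation), solve by back-substitution:
  V =
[[1, 1, 0, 0],
 [1, 0, 0, 0],
 [0, 1, 1, 1],
 [-1, 1, 1, 0]]
  V a = (-2, -3, -2, 3)
Solving gives a = (-3, 1, -1, -2).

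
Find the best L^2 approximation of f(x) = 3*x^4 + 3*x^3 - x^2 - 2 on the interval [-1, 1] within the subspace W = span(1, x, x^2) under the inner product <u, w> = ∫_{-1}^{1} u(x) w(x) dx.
g(x) = 11*x^2/7 + 9*x/5 - 79/35

The best approximation g ∈ W is the orthogonal projection of f onto W. Writing g = a_0 + a_1 x + a_2 x^2, the coefficients solve the normal equations G · a = b where
  G_{ij} = <φ_i, φ_j> and b_i = <f, φ_i>, with φ_0 = 1, φ_1 = x, φ_2 = x^2.
G =
  [2, 0, 2/3]
  [0, 2/3, 0]
  [2/3, 0, 2/5],
b = (-52/15, 6/5, -92/105).
Solving gives a_0 = -79/35, a_1 = 9/5, a_2 = 11/7, so
  g(x) = 11*x^2/7 + 9*x/5 - 79/35.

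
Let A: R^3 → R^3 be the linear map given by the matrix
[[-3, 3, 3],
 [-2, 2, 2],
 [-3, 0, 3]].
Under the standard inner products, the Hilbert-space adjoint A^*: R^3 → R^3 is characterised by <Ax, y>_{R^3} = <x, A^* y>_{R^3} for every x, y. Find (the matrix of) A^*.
A^* = A^T =
[[-3, -2, -3],
 [3, 2, 0],
 [3, 2, 3]]

For real matrices with standard dot products, the defining identity <Ax, y> = <x, A^* y> gives (Ax)^T y = x^T (A^*) y, i.e. x^T A^T y = x^T (A^*) y. Since this holds for all x, y, we must have A^* = A^T. Therefore
A^* =
[[-3, -2, -3],
 [3, 2, 0],
 [3, 2, 3]].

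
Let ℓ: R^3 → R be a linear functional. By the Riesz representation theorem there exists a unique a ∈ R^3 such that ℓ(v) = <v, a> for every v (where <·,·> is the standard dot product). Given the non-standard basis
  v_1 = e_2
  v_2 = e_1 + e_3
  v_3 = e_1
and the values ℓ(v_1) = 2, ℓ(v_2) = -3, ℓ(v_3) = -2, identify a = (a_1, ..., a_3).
a = (-2, 2, -1)

Write a = (a_1, ..., a_3) in the standard basis. For each basis vector v_i, ℓ(v_i) = <v_i, a> is a linear equation in the a_j's. Collect the n equations into a matrix system V a = ℓ, where row i of V is v_i (expressed in the standard basis). Since V is invertible (lower-triangular with 1s on the diagonal, up to permutation), solve by back-substitution:
  V =
[[0, 1, 0],
 [1, 0, 1],
 [1, 0, 0]]
  V a = (2, -3, -2)
Solving gives a = (-2, 2, -1).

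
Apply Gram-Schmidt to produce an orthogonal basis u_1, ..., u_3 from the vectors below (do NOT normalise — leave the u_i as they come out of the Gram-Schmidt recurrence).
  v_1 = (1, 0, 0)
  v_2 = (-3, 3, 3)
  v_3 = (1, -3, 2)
Orthogonal basis:
  u_1 = (1, 0, 0)
  u_2 = (0, 3, 3)
  u_3 = (0, -5/2, 5/2)

Apply the Gram-Schmidt recurrence
  u_1 = v_1
  u_i = v_i − Σ_{j<i} ((v_i · u_j) / (u_j · u_j)) · u_j.

Step by step this gives:
  u_1 = (1, 0, 0)
  u_2 = (0, 3, 3)
  u_3 = (0, -5/2, 5/2)

Orthogonality check:
  u_2 · u_1 = 0 (should be 0)
  u_3 · u_1 = 0 (should be 0)
  u_3 · u_2 = 0 (should be 0)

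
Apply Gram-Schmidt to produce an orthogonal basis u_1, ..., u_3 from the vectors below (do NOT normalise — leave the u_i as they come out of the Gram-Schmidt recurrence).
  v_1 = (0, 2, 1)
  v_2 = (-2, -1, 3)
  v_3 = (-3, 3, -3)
Orthogonal basis:
  u_1 = (0, 2, 1)
  u_2 = (-2, -7/5, 14/5)
  u_3 = (-91/23, 26/23, -52/23)

Apply the Gram-Schmidt recurrence
  u_1 = v_1
  u_i = v_i − Σ_{j<i} ((v_i · u_j) / (u_j · u_j)) · u_j.

Step by step this gives:
  u_1 = (0, 2, 1)
  u_2 = (-2, -7/5, 14/5)
  u_3 = (-91/23, 26/23, -52/23)

Orthogonality check:
  u_2 · u_1 = 0 (should be 0)
  u_3 · u_1 = 0 (should be 0)
  u_3 · u_2 = 0 (should be 0)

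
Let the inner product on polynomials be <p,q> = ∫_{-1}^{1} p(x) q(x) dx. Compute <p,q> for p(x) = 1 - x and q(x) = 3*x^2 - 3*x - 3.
<p,q> = -2

Expand the product: p(x)·q(x) = -3*x^3 + 6*x^2 - 3.
∫_{-1}^{1} of each monomial x^k gives [2/(k+1) if k even, 0 if k odd]. Integrating term-by-term (or equivalently evaluating the antiderivative F(x) = -3*x^4/4 + 2*x^3 - 3*x at the endpoints):
  F(1) − F(−1) = -7/4 − (1/4) = -2.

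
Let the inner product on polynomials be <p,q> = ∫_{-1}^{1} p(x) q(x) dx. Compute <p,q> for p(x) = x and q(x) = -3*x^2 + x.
<p,q> = 2/3

Expand the product: p(x)·q(x) = -3*x^3 + x^2.
∫_{-1}^{1} of each monomial x^k gives [2/(k+1) if k even, 0 if k odd]. Integrating term-by-term (or equivalently evaluating the antiderivative F(x) = -3*x^4/4 + x^3/3 at the endpoints):
  F(1) − F(−1) = -5/12 − (-13/12) = 2/3.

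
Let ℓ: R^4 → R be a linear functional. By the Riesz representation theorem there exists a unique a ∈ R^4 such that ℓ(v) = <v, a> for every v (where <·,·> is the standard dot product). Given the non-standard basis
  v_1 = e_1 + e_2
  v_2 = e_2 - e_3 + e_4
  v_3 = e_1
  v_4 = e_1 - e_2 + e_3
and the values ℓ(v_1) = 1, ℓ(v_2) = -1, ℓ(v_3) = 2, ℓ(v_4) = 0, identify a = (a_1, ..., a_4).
a = (2, -1, -3, -3)

Write a = (a_1, ..., a_4) in the standard basis. For each basis vector v_i, ℓ(v_i) = <v_i, a> is a linear equation in the a_j's. Collect the n equations into a matrix system V a = ℓ, where row i of V is v_i (expressed in the standard basis). Since V is invertible (lower-triangular with 1s on the diagonal, up to permutation), solve by back-substitution:
  V =
[[1, 1, 0, 0],
 [0, 1, -1, 1],
 [1, 0, 0, 0],
 [1, -1, 1, 0]]
  V a = (1, -1, 2, 0)
Solving gives a = (2, -1, -3, -3).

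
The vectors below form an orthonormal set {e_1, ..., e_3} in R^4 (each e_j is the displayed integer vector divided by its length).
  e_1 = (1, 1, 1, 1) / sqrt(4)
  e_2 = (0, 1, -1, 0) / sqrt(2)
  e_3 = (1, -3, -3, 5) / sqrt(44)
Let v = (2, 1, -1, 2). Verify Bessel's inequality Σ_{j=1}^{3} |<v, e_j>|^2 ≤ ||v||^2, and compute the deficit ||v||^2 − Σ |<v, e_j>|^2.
Σ |<v, e_j>|^2 = 102/11; ||v||^2 = 10; deficit = 8/11

Write each e_j = u_j / sqrt(<u_j, u_j>) where u_j is the displayed integer vector. Then <v, e_j> = <v, u_j> / sqrt(<u_j, u_j>), so |<v, e_j>|^2 = <v, u_j>^2 / <u_j, u_j>.
Coefficients: <v, e_1> = 4/sqrt(4), <v, e_2> = 2/sqrt(2), <v, e_3> = 12/sqrt(44).
Square and sum: Σ |<v, e_j>|^2 = 102/11.
Compute ||v||^2 = v·v = 10.
Deficit = 10 − 102/11 = 8/11 ≥ 0, confirming Bessel's inequality. (The deficit equals ||v − Σ <v,e_j> e_j||^2, the squared distance from v to span{e_j}.)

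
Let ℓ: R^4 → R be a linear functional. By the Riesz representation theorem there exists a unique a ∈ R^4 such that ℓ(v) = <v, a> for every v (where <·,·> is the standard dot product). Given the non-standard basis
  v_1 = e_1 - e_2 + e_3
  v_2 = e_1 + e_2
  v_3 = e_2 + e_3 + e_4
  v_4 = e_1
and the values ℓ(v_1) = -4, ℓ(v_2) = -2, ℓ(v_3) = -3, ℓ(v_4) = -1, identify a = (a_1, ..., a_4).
a = (-1, -1, -4, 2)

Write a = (a_1, ..., a_4) in the standard basis. For each basis vector v_i, ℓ(v_i) = <v_i, a> is a linear equation in the a_j's. Collect the n equations into a matrix system V a = ℓ, where row i of V is v_i (expressed in the standard basis). Since V is invertible (lower-triangular with 1s on the diagonal, up to permutation), solve by back-substitution:
  V =
[[1, -1, 1, 0],
 [1, 1, 0, 0],
 [0, 1, 1, 1],
 [1, 0, 0, 0]]
  V a = (-4, -2, -3, -1)
Solving gives a = (-1, -1, -4, 2).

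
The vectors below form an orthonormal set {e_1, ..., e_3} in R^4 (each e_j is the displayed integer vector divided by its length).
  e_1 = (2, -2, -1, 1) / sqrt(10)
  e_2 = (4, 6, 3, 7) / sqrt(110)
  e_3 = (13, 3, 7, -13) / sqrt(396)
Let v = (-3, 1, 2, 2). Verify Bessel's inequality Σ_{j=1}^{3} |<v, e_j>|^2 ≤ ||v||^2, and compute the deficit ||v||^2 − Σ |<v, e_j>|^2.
Σ |<v, e_j>|^2 = 14; ||v||^2 = 18; deficit = 4

Write each e_j = u_j / sqrt(<u_j, u_j>) where u_j is the displayed integer vector. Then <v, e_j> = <v, u_j> / sqrt(<u_j, u_j>), so |<v, e_j>|^2 = <v, u_j>^2 / <u_j, u_j>.
Coefficients: <v, e_1> = -8/sqrt(10), <v, e_2> = 14/sqrt(110), <v, e_3> = -48/sqrt(396).
Square and sum: Σ |<v, e_j>|^2 = 14.
Compute ||v||^2 = v·v = 18.
Deficit = 18 − 14 = 4 ≥ 0, confirming Bessel's inequality. (The deficit equals ||v − Σ <v,e_j> e_j||^2, the squared distance from v to span{e_j}.)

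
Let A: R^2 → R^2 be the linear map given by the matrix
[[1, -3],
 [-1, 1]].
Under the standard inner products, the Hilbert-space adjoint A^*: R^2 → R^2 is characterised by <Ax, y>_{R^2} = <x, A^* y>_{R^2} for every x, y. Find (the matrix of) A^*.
A^* = A^T =
[[1, -1],
 [-3, 1]]

For real matrices with standard dot products, the defining identity <Ax, y> = <x, A^* y> gives (Ax)^T y = x^T (A^*) y, i.e. x^T A^T y = x^T (A^*) y. Since this holds for all x, y, we must have A^* = A^T. Therefore
A^* =
[[1, -1],
 [-3, 1]].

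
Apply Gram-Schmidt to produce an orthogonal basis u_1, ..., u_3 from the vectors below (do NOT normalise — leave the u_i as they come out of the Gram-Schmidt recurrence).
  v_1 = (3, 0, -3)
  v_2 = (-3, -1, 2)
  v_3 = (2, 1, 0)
Orthogonal basis:
  u_1 = (3, 0, -3)
  u_2 = (-1/2, -1, -1/2)
  u_3 = (1/3, -1/3, 1/3)

Apply the Gram-Schmidt recurrence
  u_1 = v_1
  u_i = v_i − Σ_{j<i} ((v_i · u_j) / (u_j · u_j)) · u_j.

Step by step this gives:
  u_1 = (3, 0, -3)
  u_2 = (-1/2, -1, -1/2)
  u_3 = (1/3, -1/3, 1/3)

Orthogonality check:
  u_2 · u_1 = 0 (should be 0)
  u_3 · u_1 = 0 (should be 0)
  u_3 · u_2 = 0 (should be 0)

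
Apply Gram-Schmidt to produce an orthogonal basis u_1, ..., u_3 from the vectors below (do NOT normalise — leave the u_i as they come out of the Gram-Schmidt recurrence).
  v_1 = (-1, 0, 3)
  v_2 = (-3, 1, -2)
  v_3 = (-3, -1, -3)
Orthogonal basis:
  u_1 = (-1, 0, 3)
  u_2 = (-33/10, 1, -11/10)
  u_3 = (-69/131, -253/131, -23/131)

Apply the Gram-Schmidt recurrence
  u_1 = v_1
  u_i = v_i − Σ_{j<i} ((v_i · u_j) / (u_j · u_j)) · u_j.

Step by step this gives:
  u_1 = (-1, 0, 3)
  u_2 = (-33/10, 1, -11/10)
  u_3 = (-69/131, -253/131, -23/131)

Orthogonality check:
  u_2 · u_1 = 0 (should be 0)
  u_3 · u_1 = 0 (should be 0)
  u_3 · u_2 = 0 (should be 0)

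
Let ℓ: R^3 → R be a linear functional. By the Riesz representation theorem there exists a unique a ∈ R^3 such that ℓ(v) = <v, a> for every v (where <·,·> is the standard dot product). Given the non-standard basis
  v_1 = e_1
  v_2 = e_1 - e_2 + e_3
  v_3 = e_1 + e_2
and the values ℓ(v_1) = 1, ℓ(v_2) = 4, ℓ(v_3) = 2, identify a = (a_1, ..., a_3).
a = (1, 1, 4)

Write a = (a_1, ..., a_3) in the standard basis. For each basis vector v_i, ℓ(v_i) = <v_i, a> is a linear equation in the a_j's. Collect the n equations into a matrix system V a = ℓ, where row i of V is v_i (expressed in the standard basis). Since V is invertible (lower-triangular with 1s on the diagonal, up to permutation), solve by back-substitution:
  V =
[[1, 0, 0],
 [1, -1, 1],
 [1, 1, 0]]
  V a = (1, 4, 2)
Solving gives a = (1, 1, 4).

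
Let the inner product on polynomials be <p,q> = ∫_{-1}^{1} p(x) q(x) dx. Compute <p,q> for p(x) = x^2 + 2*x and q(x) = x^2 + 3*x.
<p,q> = 22/5

Expand the product: p(x)·q(x) = x^4 + 5*x^3 + 6*x^2.
∫_{-1}^{1} of each monomial x^k gives [2/(k+1) if k even, 0 if k odd]. Integrating term-by-term (or equivalently evaluating the antiderivative F(x) = x^5/5 + 5*x^4/4 + 2*x^3 at the endpoints):
  F(1) − F(−1) = 69/20 − (-19/20) = 22/5.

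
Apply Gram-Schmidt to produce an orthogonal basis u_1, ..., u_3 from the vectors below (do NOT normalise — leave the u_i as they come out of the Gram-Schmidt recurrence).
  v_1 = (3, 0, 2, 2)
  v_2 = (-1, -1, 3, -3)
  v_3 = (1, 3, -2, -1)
Orthogonal basis:
  u_1 = (3, 0, 2, 2)
  u_2 = (-8/17, -1, 57/17, -45/17)
  u_3 = (446/331, 865/331, -116/331, -553/331)

Apply the Gram-Schmidt recurrence
  u_1 = v_1
  u_i = v_i − Σ_{j<i} ((v_i · u_j) / (u_j · u_j)) · u_j.

Step by step this gives:
  u_1 = (3, 0, 2, 2)
  u_2 = (-8/17, -1, 57/17, -45/17)
  u_3 = (446/331, 865/331, -116/331, -553/331)

Orthogonality check:
  u_2 · u_1 = 0 (should be 0)
  u_3 · u_1 = 0 (should be 0)
  u_3 · u_2 = 0 (should be 0)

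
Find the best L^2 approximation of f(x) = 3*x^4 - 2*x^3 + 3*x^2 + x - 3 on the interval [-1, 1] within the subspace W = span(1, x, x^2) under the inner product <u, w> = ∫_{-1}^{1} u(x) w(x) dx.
g(x) = 39*x^2/7 - x/5 - 114/35

The best approximation g ∈ W is the orthogonal projection of f onto W. Writing g = a_0 + a_1 x + a_2 x^2, the coefficients solve the normal equations G · a = b where
  G_{ij} = <φ_i, φ_j> and b_i = <f, φ_i>, with φ_0 = 1, φ_1 = x, φ_2 = x^2.
G =
  [2, 0, 2/3]
  [0, 2/3, 0]
  [2/3, 0, 2/5],
b = (-14/5, -2/15, 2/35).
Solving gives a_0 = -114/35, a_1 = -1/5, a_2 = 39/7, so
  g(x) = 39*x^2/7 - x/5 - 114/35.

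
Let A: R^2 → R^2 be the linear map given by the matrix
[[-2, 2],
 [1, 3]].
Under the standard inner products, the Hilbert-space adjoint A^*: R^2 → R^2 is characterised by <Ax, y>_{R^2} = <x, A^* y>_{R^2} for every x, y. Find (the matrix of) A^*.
A^* = A^T =
[[-2, 1],
 [2, 3]]

For real matrices with standard dot products, the defining identity <Ax, y> = <x, A^* y> gives (Ax)^T y = x^T (A^*) y, i.e. x^T A^T y = x^T (A^*) y. Since this holds for all x, y, we must have A^* = A^T. Therefore
A^* =
[[-2, 1],
 [2, 3]].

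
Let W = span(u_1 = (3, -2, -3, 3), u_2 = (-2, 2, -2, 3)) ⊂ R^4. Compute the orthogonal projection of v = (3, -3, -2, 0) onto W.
proj_W(v) = (2149/626, -834/313, -737/626, 192/313)

Set up U = [u_1 | ... | u_2] ∈ R^(4×2). The projector onto W = col(U) is P = U (U^T U)^(-1) U^T.
Compute U^T U =
  [31, 5]
  [5, 21],
and U^T v = (21, -8).
Solve U^T U · c = U^T v for the coefficients: c = (481/626, -353/626). The projection is proj_W(v) = U c.
Check: (v - proj_W(v)) · u_1 = 0  (should be 0).
Check: (v - proj_W(v)) · u_2 = 0  (should be 0).
Result: proj_W(v) = (2149/626, -834/313, -737/626, 192/313).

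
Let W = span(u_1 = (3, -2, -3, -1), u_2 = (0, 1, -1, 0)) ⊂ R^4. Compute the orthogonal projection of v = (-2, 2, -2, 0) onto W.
proj_W(v) = (-4/5, 8/3, -4/3, 4/15)

Set up U = [u_1 | ... | u_2] ∈ R^(4×2). The projector onto W = col(U) is P = U (U^T U)^(-1) U^T.
Compute U^T U =
  [23, 1]
  [1, 2],
and U^T v = (-4, 4).
Solve U^T U · c = U^T v for the coefficients: c = (-4/15, 32/15). The projection is proj_W(v) = U c.
Check: (v - proj_W(v)) · u_1 = 0  (should be 0).
Check: (v - proj_W(v)) · u_2 = 0  (should be 0).
Result: proj_W(v) = (-4/5, 8/3, -4/3, 4/15).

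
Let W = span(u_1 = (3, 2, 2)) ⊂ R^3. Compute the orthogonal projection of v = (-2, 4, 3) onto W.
proj_W(v) = (24/17, 16/17, 16/17)

Set up U = [u_1 | ... | u_1] ∈ R^(3×1). The projector onto W = col(U) is P = U (U^T U)^(-1) U^T.
Compute U^T U =
  [17],
and U^T v = (8).
Solve U^T U · c = U^T v for the coefficients: c = (8/17). The projection is proj_W(v) = U c.
Check: (v - proj_W(v)) · u_1 = 0  (should be 0).
Result: proj_W(v) = (24/17, 16/17, 16/17).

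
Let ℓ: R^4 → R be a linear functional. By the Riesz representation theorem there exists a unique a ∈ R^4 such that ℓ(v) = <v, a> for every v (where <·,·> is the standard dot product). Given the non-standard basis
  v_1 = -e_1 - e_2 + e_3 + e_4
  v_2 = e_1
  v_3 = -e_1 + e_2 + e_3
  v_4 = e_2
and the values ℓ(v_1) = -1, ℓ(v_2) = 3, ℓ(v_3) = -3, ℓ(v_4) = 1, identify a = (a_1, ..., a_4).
a = (3, 1, -1, 4)

Write a = (a_1, ..., a_4) in the standard basis. For each basis vector v_i, ℓ(v_i) = <v_i, a> is a linear equation in the a_j's. Collect the n equations into a matrix system V a = ℓ, where row i of V is v_i (expressed in the standard basis). Since V is invertible (lower-triangular with 1s on the diagonal, up to permutation), solve by back-substitution:
  V =
[[-1, -1, 1, 1],
 [1, 0, 0, 0],
 [-1, 1, 1, 0],
 [0, 1, 0, 0]]
  V a = (-1, 3, -3, 1)
Solving gives a = (3, 1, -1, 4).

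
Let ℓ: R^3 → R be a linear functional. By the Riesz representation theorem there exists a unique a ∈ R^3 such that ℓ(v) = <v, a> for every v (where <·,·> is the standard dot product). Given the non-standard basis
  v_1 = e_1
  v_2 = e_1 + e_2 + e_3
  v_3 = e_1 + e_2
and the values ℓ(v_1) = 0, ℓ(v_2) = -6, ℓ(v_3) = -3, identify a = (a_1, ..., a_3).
a = (0, -3, -3)

Write a = (a_1, ..., a_3) in the standard basis. For each basis vector v_i, ℓ(v_i) = <v_i, a> is a linear equation in the a_j's. Collect the n equations into a matrix system V a = ℓ, where row i of V is v_i (expressed in the standard basis). Since V is invertible (lower-triangular with 1s on the diagonal, up to permutation), solve by back-substitution:
  V =
[[1, 0, 0],
 [1, 1, 1],
 [1, 1, 0]]
  V a = (0, -6, -3)
Solving gives a = (0, -3, -3).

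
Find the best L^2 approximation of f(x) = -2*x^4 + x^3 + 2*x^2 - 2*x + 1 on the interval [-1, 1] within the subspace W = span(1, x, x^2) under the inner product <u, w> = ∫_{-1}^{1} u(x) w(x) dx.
g(x) = 2*x^2/7 - 7*x/5 + 41/35

The best approximation g ∈ W is the orthogonal projection of f onto W. Writing g = a_0 + a_1 x + a_2 x^2, the coefficients solve the normal equations G · a = b where
  G_{ij} = <φ_i, φ_j> and b_i = <f, φ_i>, with φ_0 = 1, φ_1 = x, φ_2 = x^2.
G =
  [2, 0, 2/3]
  [0, 2/3, 0]
  [2/3, 0, 2/5],
b = (38/15, -14/15, 94/105).
Solving gives a_0 = 41/35, a_1 = -7/5, a_2 = 2/7, so
  g(x) = 2*x^2/7 - 7*x/5 + 41/35.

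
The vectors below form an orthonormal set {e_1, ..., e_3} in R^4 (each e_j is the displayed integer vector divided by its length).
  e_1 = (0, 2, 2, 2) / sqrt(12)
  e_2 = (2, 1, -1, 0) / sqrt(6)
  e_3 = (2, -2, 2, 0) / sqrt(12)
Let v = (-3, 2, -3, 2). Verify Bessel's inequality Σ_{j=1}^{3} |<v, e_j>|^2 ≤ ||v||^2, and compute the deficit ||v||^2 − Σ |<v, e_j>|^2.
Σ |<v, e_j>|^2 = 131/6; ||v||^2 = 26; deficit = 25/6

Write each e_j = u_j / sqrt(<u_j, u_j>) where u_j is the displayed integer vector. Then <v, e_j> = <v, u_j> / sqrt(<u_j, u_j>), so |<v, e_j>|^2 = <v, u_j>^2 / <u_j, u_j>.
Coefficients: <v, e_1> = 2/sqrt(12), <v, e_2> = -1/sqrt(6), <v, e_3> = -16/sqrt(12).
Square and sum: Σ |<v, e_j>|^2 = 131/6.
Compute ||v||^2 = v·v = 26.
Deficit = 26 − 131/6 = 25/6 ≥ 0, confirming Bessel's inequality. (The deficit equals ||v − Σ <v,e_j> e_j||^2, the squared distance from v to span{e_j}.)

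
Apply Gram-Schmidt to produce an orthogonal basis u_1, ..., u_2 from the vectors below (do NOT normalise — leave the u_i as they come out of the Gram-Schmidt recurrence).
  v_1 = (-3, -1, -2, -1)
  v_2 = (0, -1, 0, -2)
Orthogonal basis:
  u_1 = (-3, -1, -2, -1)
  u_2 = (3/5, -4/5, 2/5, -9/5)

Apply the Gram-Schmidt recurrence
  u_1 = v_1
  u_i = v_i − Σ_{j<i} ((v_i · u_j) / (u_j · u_j)) · u_j.

Step by step this gives:
  u_1 = (-3, -1, -2, -1)
  u_2 = (3/5, -4/5, 2/5, -9/5)

Orthogonality check:
  u_2 · u_1 = 0 (should be 0)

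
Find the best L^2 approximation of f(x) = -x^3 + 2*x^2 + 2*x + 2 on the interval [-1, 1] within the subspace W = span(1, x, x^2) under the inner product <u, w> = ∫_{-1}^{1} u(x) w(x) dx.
g(x) = 2*x^2 + 7*x/5 + 2

The best approximation g ∈ W is the orthogonal projection of f onto W. Writing g = a_0 + a_1 x + a_2 x^2, the coefficients solve the normal equations G · a = b where
  G_{ij} = <φ_i, φ_j> and b_i = <f, φ_i>, with φ_0 = 1, φ_1 = x, φ_2 = x^2.
G =
  [2, 0, 2/3]
  [0, 2/3, 0]
  [2/3, 0, 2/5],
b = (16/3, 14/15, 32/15).
Solving gives a_0 = 2, a_1 = 7/5, a_2 = 2, so
  g(x) = 2*x^2 + 7*x/5 + 2.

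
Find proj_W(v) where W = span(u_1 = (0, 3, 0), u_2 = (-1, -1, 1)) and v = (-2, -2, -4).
proj_W(v) = (1, -2, -1)

Set up U = [u_1 | ... | u_2] ∈ R^(3×2). The projector onto W = col(U) is P = U (U^T U)^(-1) U^T.
Compute U^T U =
  [9, -3]
  [-3, 3],
and U^T v = (-6, 0).
Solve U^T U · c = U^T v for the coefficients: c = (-1, -1). The projection is proj_W(v) = U c.
Check: (v - proj_W(v)) · u_1 = 0  (should be 0).
Check: (v - proj_W(v)) · u_2 = 0  (should be 0).
Result: proj_W(v) = (1, -2, -1).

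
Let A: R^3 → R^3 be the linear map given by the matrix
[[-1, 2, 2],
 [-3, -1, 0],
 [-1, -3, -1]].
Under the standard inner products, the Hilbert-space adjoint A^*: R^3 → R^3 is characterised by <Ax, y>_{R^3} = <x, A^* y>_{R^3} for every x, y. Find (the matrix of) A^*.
A^* = A^T =
[[-1, -3, -1],
 [2, -1, -3],
 [2, 0, -1]]

For real matrices with standard dot products, the defining identity <Ax, y> = <x, A^* y> gives (Ax)^T y = x^T (A^*) y, i.e. x^T A^T y = x^T (A^*) y. Since this holds for all x, y, we must have A^* = A^T. Therefore
A^* =
[[-1, -3, -1],
 [2, -1, -3],
 [2, 0, -1]].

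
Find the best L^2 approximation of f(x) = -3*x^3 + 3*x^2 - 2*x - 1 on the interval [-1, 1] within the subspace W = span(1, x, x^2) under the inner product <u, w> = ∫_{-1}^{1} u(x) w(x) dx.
g(x) = 3*x^2 - 19*x/5 - 1

The best approximation g ∈ W is the orthogonal projection of f onto W. Writing g = a_0 + a_1 x + a_2 x^2, the coefficients solve the normal equations G · a = b where
  G_{ij} = <φ_i, φ_j> and b_i = <f, φ_i>, with φ_0 = 1, φ_1 = x, φ_2 = x^2.
G =
  [2, 0, 2/3]
  [0, 2/3, 0]
  [2/3, 0, 2/5],
b = (0, -38/15, 8/15).
Solving gives a_0 = -1, a_1 = -19/5, a_2 = 3, so
  g(x) = 3*x^2 - 19*x/5 - 1.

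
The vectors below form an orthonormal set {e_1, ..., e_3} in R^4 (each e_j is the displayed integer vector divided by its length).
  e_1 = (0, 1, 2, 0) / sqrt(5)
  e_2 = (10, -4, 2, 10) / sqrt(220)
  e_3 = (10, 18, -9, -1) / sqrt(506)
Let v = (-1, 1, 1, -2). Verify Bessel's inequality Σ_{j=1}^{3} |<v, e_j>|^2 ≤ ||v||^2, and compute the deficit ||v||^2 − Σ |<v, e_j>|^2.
Σ |<v, e_j>|^2 = 297/46; ||v||^2 = 7; deficit = 25/46

Write each e_j = u_j / sqrt(<u_j, u_j>) where u_j is the displayed integer vector. Then <v, e_j> = <v, u_j> / sqrt(<u_j, u_j>), so |<v, e_j>|^2 = <v, u_j>^2 / <u_j, u_j>.
Coefficients: <v, e_1> = 3/sqrt(5), <v, e_2> = -32/sqrt(220), <v, e_3> = 1/sqrt(506).
Square and sum: Σ |<v, e_j>|^2 = 297/46.
Compute ||v||^2 = v·v = 7.
Deficit = 7 − 297/46 = 25/46 ≥ 0, confirming Bessel's inequality. (The deficit equals ||v − Σ <v,e_j> e_j||^2, the squared distance from v to span{e_j}.)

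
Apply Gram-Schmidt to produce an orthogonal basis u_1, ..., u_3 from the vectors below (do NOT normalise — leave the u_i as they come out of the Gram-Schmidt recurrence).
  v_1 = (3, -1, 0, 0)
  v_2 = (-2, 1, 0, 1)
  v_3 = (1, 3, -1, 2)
Orthogonal basis:
  u_1 = (3, -1, 0, 0)
  u_2 = (1/10, 3/10, 0, 1)
  u_3 = (8/11, 24/11, -1, -8/11)

Apply the Gram-Schmidt recurrence
  u_1 = v_1
  u_i = v_i − Σ_{j<i} ((v_i · u_j) / (u_j · u_j)) · u_j.

Step by step this gives:
  u_1 = (3, -1, 0, 0)
  u_2 = (1/10, 3/10, 0, 1)
  u_3 = (8/11, 24/11, -1, -8/11)

Orthogonality check:
  u_2 · u_1 = 0 (should be 0)
  u_3 · u_1 = 0 (should be 0)
  u_3 · u_2 = 0 (should be 0)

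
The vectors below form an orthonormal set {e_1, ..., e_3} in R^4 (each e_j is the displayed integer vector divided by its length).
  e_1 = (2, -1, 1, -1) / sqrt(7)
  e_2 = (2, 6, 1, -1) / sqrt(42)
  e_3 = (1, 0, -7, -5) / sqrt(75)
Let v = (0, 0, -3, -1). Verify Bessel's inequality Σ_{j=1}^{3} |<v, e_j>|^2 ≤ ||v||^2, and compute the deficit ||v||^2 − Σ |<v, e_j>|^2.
Σ |<v, e_j>|^2 = 242/25; ||v||^2 = 10; deficit = 8/25

Write each e_j = u_j / sqrt(<u_j, u_j>) where u_j is the displayed integer vector. Then <v, e_j> = <v, u_j> / sqrt(<u_j, u_j>), so |<v, e_j>|^2 = <v, u_j>^2 / <u_j, u_j>.
Coefficients: <v, e_1> = -2/sqrt(7), <v, e_2> = -2/sqrt(42), <v, e_3> = 26/sqrt(75).
Square and sum: Σ |<v, e_j>|^2 = 242/25.
Compute ||v||^2 = v·v = 10.
Deficit = 10 − 242/25 = 8/25 ≥ 0, confirming Bessel's inequality. (The deficit equals ||v − Σ <v,e_j> e_j||^2, the squared distance from v to span{e_j}.)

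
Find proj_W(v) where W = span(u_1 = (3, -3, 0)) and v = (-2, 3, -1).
proj_W(v) = (-5/2, 5/2, 0)

Set up U = [u_1 | ... | u_1] ∈ R^(3×1). The projector onto W = col(U) is P = U (U^T U)^(-1) U^T.
Compute U^T U =
  [18],
and U^T v = (-15).
Solve U^T U · c = U^T v for the coefficients: c = (-5/6). The projection is proj_W(v) = U c.
Check: (v - proj_W(v)) · u_1 = 0  (should be 0).
Result: proj_W(v) = (-5/2, 5/2, 0).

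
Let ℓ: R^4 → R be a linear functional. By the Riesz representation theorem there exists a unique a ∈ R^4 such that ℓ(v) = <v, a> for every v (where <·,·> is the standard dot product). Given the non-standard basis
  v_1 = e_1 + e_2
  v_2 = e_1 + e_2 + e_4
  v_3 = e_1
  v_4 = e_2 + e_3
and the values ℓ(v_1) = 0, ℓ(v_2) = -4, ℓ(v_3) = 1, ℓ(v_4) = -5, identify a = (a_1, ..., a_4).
a = (1, -1, -4, -4)

Write a = (a_1, ..., a_4) in the standard basis. For each basis vector v_i, ℓ(v_i) = <v_i, a> is a linear equation in the a_j's. Collect the n equations into a matrix system V a = ℓ, where row i of V is v_i (expressed in the standard basis). Since V is invertible (lower-triangular with 1s on the diagonal, up to permutation), solve by back-substitution:
  V =
[[1, 1, 0, 0],
 [1, 1, 0, 1],
 [1, 0, 0, 0],
 [0, 1, 1, 0]]
  V a = (0, -4, 1, -5)
Solving gives a = (1, -1, -4, -4).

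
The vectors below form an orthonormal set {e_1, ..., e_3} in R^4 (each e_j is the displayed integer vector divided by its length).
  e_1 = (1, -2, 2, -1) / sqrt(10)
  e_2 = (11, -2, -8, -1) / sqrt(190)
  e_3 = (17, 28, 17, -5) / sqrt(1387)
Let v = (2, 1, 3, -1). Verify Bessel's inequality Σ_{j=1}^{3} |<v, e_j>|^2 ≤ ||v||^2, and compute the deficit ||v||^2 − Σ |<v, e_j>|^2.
Σ |<v, e_j>|^2 = 1094/73; ||v||^2 = 15; deficit = 1/73

Write each e_j = u_j / sqrt(<u_j, u_j>) where u_j is the displayed integer vector. Then <v, e_j> = <v, u_j> / sqrt(<u_j, u_j>), so |<v, e_j>|^2 = <v, u_j>^2 / <u_j, u_j>.
Coefficients: <v, e_1> = 7/sqrt(10), <v, e_2> = -3/sqrt(190), <v, e_3> = 118/sqrt(1387).
Square and sum: Σ |<v, e_j>|^2 = 1094/73.
Compute ||v||^2 = v·v = 15.
Deficit = 15 − 1094/73 = 1/73 ≥ 0, confirming Bessel's inequality. (The deficit equals ||v − Σ <v,e_j> e_j||^2, the squared distance from v to span{e_j}.)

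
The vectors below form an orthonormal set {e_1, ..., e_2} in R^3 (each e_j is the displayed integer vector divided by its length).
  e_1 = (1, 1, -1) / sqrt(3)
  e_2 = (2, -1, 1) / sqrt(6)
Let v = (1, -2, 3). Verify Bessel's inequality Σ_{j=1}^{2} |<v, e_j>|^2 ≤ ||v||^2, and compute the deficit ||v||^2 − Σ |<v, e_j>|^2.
Σ |<v, e_j>|^2 = 27/2; ||v||^2 = 14; deficit = 1/2

Write each e_j = u_j / sqrt(<u_j, u_j>) where u_j is the displayed integer vector. Then <v, e_j> = <v, u_j> / sqrt(<u_j, u_j>), so |<v, e_j>|^2 = <v, u_j>^2 / <u_j, u_j>.
Coefficients: <v, e_1> = -4/sqrt(3), <v, e_2> = 7/sqrt(6).
Square and sum: Σ |<v, e_j>|^2 = 27/2.
Compute ||v||^2 = v·v = 14.
Deficit = 14 − 27/2 = 1/2 ≥ 0, confirming Bessel's inequality. (The deficit equals ||v − Σ <v,e_j> e_j||^2, the squared distance from v to span{e_j}.)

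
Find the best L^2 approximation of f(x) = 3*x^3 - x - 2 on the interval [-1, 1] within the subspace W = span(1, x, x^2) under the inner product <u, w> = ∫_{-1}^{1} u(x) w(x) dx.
g(x) = 4*x/5 - 2

The best approximation g ∈ W is the orthogonal projection of f onto W. Writing g = a_0 + a_1 x + a_2 x^2, the coefficients solve the normal equations G · a = b where
  G_{ij} = <φ_i, φ_j> and b_i = <f, φ_i>, with φ_0 = 1, φ_1 = x, φ_2 = x^2.
G =
  [2, 0, 2/3]
  [0, 2/3, 0]
  [2/3, 0, 2/5],
b = (-4, 8/15, -4/3).
Solving gives a_0 = -2, a_1 = 4/5, a_2 = 0, so
  g(x) = 4*x/5 - 2.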